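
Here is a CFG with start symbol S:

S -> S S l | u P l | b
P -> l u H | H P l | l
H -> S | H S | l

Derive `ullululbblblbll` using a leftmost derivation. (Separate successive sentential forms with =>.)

S => SSl => uPlSl => ullSl => ullSSll => ullSSlSll => ulluPlSlSll => ulluluHlSlSll => ulluluHSlSlSll => ulluluHSSlSlSll => ullululSSlSlSll => ullululbSlSlSll => ullululbblSlSll => ullululbblblSll => ullululbblblbll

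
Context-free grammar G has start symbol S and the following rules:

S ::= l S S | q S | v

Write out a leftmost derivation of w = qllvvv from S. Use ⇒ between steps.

S⇒qS⇒qlSS⇒qllSSS⇒qllvSS⇒qllvvS⇒qllvvv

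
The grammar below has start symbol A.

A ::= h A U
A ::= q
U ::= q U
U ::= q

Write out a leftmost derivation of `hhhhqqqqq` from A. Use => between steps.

A => hAU => hhAUU => hhhAUUU => hhhhAUUUU => hhhhqUUUU => hhhhqqUUU => hhhhqqqUU => hhhhqqqqU => hhhhqqqqq

A => hAU   [A ::= h A U]
hAU => hhAUU   [A ::= h A U]
hhAUU => hhhAUUU   [A ::= h A U]
hhhAUUU => hhhhAUUUU   [A ::= h A U]
hhhhAUUUU => hhhhqUUUU   [A ::= q]
hhhhqUUUU => hhhhqqUUU   [U ::= q]
hhhhqqUUU => hhhhqqqUU   [U ::= q]
hhhhqqqUU => hhhhqqqqU   [U ::= q]
hhhhqqqqU => hhhhqqqqq   [U ::= q]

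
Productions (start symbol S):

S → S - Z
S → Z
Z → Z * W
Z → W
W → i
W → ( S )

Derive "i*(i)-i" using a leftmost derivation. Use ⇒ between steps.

S ⇒ S-Z ⇒ Z-Z ⇒ Z*W-Z ⇒ W*W-Z ⇒ i*W-Z ⇒ i*(S)-Z ⇒ i*(Z)-Z ⇒ i*(W)-Z ⇒ i*(i)-Z ⇒ i*(i)-W ⇒ i*(i)-i

S ⇒ S-Z   [S → S - Z]
S-Z ⇒ Z-Z   [S → Z]
Z-Z ⇒ Z*W-Z   [Z → Z * W]
Z*W-Z ⇒ W*W-Z   [Z → W]
W*W-Z ⇒ i*W-Z   [W → i]
i*W-Z ⇒ i*(S)-Z   [W → ( S )]
i*(S)-Z ⇒ i*(Z)-Z   [S → Z]
i*(Z)-Z ⇒ i*(W)-Z   [Z → W]
i*(W)-Z ⇒ i*(i)-Z   [W → i]
i*(i)-Z ⇒ i*(i)-W   [Z → W]
i*(i)-W ⇒ i*(i)-i   [W → i]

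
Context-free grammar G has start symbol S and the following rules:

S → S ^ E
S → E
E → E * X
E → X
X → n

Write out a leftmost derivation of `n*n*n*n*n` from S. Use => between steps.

S => E   [S → E]
E => E*X   [E → E * X]
E*X => E*X*X   [E → E * X]
E*X*X => E*X*X*X   [E → E * X]
E*X*X*X => E*X*X*X*X   [E → E * X]
E*X*X*X*X => X*X*X*X*X   [E → X]
X*X*X*X*X => n*X*X*X*X   [X → n]
n*X*X*X*X => n*n*X*X*X   [X → n]
n*n*X*X*X => n*n*n*X*X   [X → n]
n*n*n*X*X => n*n*n*n*X   [X → n]
n*n*n*n*X => n*n*n*n*n   [X → n]

S => E => E*X => E*X*X => E*X*X*X => E*X*X*X*X => X*X*X*X*X => n*X*X*X*X => n*n*X*X*X => n*n*n*X*X => n*n*n*n*X => n*n*n*n*n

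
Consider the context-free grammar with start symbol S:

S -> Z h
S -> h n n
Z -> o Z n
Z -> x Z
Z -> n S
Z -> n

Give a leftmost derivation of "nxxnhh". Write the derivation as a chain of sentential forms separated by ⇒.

S ⇒ Zh ⇒ nSh ⇒ nZhh ⇒ nxZhh ⇒ nxxZhh ⇒ nxxnhh

S ⇒ Zh   [S -> Z h]
Zh ⇒ nSh   [Z -> n S]
nSh ⇒ nZhh   [S -> Z h]
nZhh ⇒ nxZhh   [Z -> x Z]
nxZhh ⇒ nxxZhh   [Z -> x Z]
nxxZhh ⇒ nxxnhh   [Z -> n]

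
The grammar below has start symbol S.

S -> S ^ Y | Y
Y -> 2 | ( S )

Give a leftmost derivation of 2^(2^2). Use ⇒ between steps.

S ⇒ S^Y   [S -> S ^ Y]
S^Y ⇒ Y^Y   [S -> Y]
Y^Y ⇒ 2^Y   [Y -> 2]
2^Y ⇒ 2^(S)   [Y -> ( S )]
2^(S) ⇒ 2^(S^Y)   [S -> S ^ Y]
2^(S^Y) ⇒ 2^(Y^Y)   [S -> Y]
2^(Y^Y) ⇒ 2^(2^Y)   [Y -> 2]
2^(2^Y) ⇒ 2^(2^2)   [Y -> 2]

S ⇒ S^Y ⇒ Y^Y ⇒ 2^Y ⇒ 2^(S) ⇒ 2^(S^Y) ⇒ 2^(Y^Y) ⇒ 2^(2^Y) ⇒ 2^(2^2)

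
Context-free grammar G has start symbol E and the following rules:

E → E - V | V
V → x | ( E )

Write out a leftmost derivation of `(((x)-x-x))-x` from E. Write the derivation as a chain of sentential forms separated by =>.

E => E-V => V-V => (E)-V => (V)-V => ((E))-V => ((E-V))-V => ((E-V-V))-V => ((V-V-V))-V => (((E)-V-V))-V => (((V)-V-V))-V => (((x)-V-V))-V => (((x)-x-V))-V => (((x)-x-x))-V => (((x)-x-x))-x

E => E-V   [E → E - V]
E-V => V-V   [E → V]
V-V => (E)-V   [V → ( E )]
(E)-V => (V)-V   [E → V]
(V)-V => ((E))-V   [V → ( E )]
((E))-V => ((E-V))-V   [E → E - V]
((E-V))-V => ((E-V-V))-V   [E → E - V]
((E-V-V))-V => ((V-V-V))-V   [E → V]
((V-V-V))-V => (((E)-V-V))-V   [V → ( E )]
(((E)-V-V))-V => (((V)-V-V))-V   [E → V]
(((V)-V-V))-V => (((x)-V-V))-V   [V → x]
(((x)-V-V))-V => (((x)-x-V))-V   [V → x]
(((x)-x-V))-V => (((x)-x-x))-V   [V → x]
(((x)-x-x))-V => (((x)-x-x))-x   [V → x]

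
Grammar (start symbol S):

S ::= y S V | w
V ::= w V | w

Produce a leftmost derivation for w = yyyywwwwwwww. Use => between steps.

S => ySV   [S ::= y S V]
ySV => yySVV   [S ::= y S V]
yySVV => yyySVVV   [S ::= y S V]
yyySVVV => yyyySVVVV   [S ::= y S V]
yyyySVVVV => yyyywVVVV   [S ::= w]
yyyywVVVV => yyyywwVVVV   [V ::= w V]
yyyywwVVVV => yyyywwwVVVV   [V ::= w V]
yyyywwwVVVV => yyyywwwwVVV   [V ::= w]
yyyywwwwVVV => yyyywwwwwVV   [V ::= w]
yyyywwwwwVV => yyyywwwwwwVV   [V ::= w V]
yyyywwwwwwVV => yyyywwwwwwwV   [V ::= w]
yyyywwwwwwwV => yyyywwwwwwww   [V ::= w]

S => ySV => yySVV => yyySVVV => yyyySVVVV => yyyywVVVV => yyyywwVVVV => yyyywwwVVVV => yyyywwwwVVV => yyyywwwwwVV => yyyywwwwwwVV => yyyywwwwwwwV => yyyywwwwwwww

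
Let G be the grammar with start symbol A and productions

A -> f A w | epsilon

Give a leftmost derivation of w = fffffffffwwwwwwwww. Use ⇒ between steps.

A ⇒ fAw   [A -> f A w]
fAw ⇒ ffAww   [A -> f A w]
ffAww ⇒ fffAwww   [A -> f A w]
fffAwww ⇒ ffffAwwww   [A -> f A w]
ffffAwwww ⇒ fffffAwwwww   [A -> f A w]
fffffAwwwww ⇒ ffffffAwwwwww   [A -> f A w]
ffffffAwwwwww ⇒ fffffffAwwwwwww   [A -> f A w]
fffffffAwwwwwww ⇒ ffffffffAwwwwwwww   [A -> f A w]
ffffffffAwwwwwwww ⇒ fffffffffAwwwwwwwww   [A -> f A w]
fffffffffAwwwwwwwww ⇒ fffffffffwwwwwwwww   [A -> epsilon]

A ⇒ fAw ⇒ ffAww ⇒ fffAwww ⇒ ffffAwwww ⇒ fffffAwwwww ⇒ ffffffAwwwwww ⇒ fffffffAwwwwwww ⇒ ffffffffAwwwwwwww ⇒ fffffffffAwwwwwwwww ⇒ fffffffffwwwwwwwww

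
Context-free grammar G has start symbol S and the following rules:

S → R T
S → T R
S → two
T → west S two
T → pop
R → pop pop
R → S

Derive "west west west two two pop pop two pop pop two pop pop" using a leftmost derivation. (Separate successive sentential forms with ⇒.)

S ⇒ T R ⇒ west S two R ⇒ west T R two R ⇒ west west S two R two R ⇒ west west T R two R two R ⇒ west west west S two R two R two R ⇒ west west west two two R two R two R ⇒ west west west two two pop pop two R two R ⇒ west west west two two pop pop two pop pop two R ⇒ west west west two two pop pop two pop pop two pop pop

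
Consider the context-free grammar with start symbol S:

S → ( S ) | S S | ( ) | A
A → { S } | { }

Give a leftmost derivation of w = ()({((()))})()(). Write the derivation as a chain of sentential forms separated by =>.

S=>SS=>()S=>()SS=>()SSS=>()(S)SS=>()(A)SS=>()({S})SS=>()({(S)})SS=>()({((S))})SS=>()({((()))})SS=>()({((()))})()S=>()({((()))})()()

S => SS   [S → S S]
SS => ()S   [S → ( )]
()S => ()SS   [S → S S]
()SS => ()SSS   [S → S S]
()SSS => ()(S)SS   [S → ( S )]
()(S)SS => ()(A)SS   [S → A]
()(A)SS => ()({S})SS   [A → { S }]
()({S})SS => ()({(S)})SS   [S → ( S )]
()({(S)})SS => ()({((S))})SS   [S → ( S )]
()({((S))})SS => ()({((()))})SS   [S → ( )]
()({((()))})SS => ()({((()))})()S   [S → ( )]
()({((()))})()S => ()({((()))})()()   [S → ( )]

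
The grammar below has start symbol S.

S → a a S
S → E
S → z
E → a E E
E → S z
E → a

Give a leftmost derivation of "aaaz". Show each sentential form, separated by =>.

S => E   [S → E]
E => Sz   [E → S z]
Sz => Ez   [S → E]
Ez => aEEz   [E → a E E]
aEEz => aaEz   [E → a]
aaEz => aaaz   [E → a]

S => E => Sz => Ez => aEEz => aaEz => aaaz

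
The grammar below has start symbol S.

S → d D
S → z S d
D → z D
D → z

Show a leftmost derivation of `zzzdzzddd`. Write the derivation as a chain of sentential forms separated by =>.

S => zSd => zzSdd => zzzSddd => zzzdDddd => zzzdzDddd => zzzdzzddd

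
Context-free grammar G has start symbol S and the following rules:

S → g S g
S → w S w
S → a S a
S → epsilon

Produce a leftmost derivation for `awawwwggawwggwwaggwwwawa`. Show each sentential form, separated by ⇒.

S ⇒ aSa   [S → a S a]
aSa ⇒ awSwa   [S → w S w]
awSwa ⇒ awaSawa   [S → a S a]
awaSawa ⇒ awawSwawa   [S → w S w]
awawSwawa ⇒ awawwSwwawa   [S → w S w]
awawwSwwawa ⇒ awawwwSwwwawa   [S → w S w]
awawwwSwwwawa ⇒ awawwwgSgwwwawa   [S → g S g]
awawwwgSgwwwawa ⇒ awawwwggSggwwwawa   [S → g S g]
awawwwggSggwwwawa ⇒ awawwwggaSaggwwwawa   [S → a S a]
awawwwggaSaggwwwawa ⇒ awawwwggawSwaggwwwawa   [S → w S w]
awawwwggawSwaggwwwawa ⇒ awawwwggawwSwwaggwwwawa   [S → w S w]
awawwwggawwSwwaggwwwawa ⇒ awawwwggawwgSgwwaggwwwawa   [S → g S g]
awawwwggawwgSgwwaggwwwawa ⇒ awawwwggawwggwwaggwwwawa   [S → epsilon]

S ⇒ aSa ⇒ awSwa ⇒ awaSawa ⇒ awawSwawa ⇒ awawwSwwawa ⇒ awawwwSwwwawa ⇒ awawwwgSgwwwawa ⇒ awawwwggSggwwwawa ⇒ awawwwggaSaggwwwawa ⇒ awawwwggawSwaggwwwawa ⇒ awawwwggawwSwwaggwwwawa ⇒ awawwwggawwgSgwwaggwwwawa ⇒ awawwwggawwggwwaggwwwawa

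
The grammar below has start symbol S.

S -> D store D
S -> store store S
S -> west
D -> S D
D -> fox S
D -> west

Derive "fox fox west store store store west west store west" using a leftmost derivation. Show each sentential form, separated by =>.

S => D store D => fox S store D => fox D store D store D => fox fox S store D store D => fox fox west store D store D => fox fox west store S D store D => fox fox west store store store S D store D => fox fox west store store store west D store D => fox fox west store store store west west store D => fox fox west store store store west west store west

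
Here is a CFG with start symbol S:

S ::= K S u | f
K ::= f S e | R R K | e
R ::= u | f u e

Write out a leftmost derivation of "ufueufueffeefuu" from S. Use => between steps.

S=>KSu=>RRKSu=>uRKSu=>ufueKSu=>ufueRRKSu=>ufueuRKSu=>ufueufueKSu=>ufueufuefSeSu=>ufueufueffeSu=>ufueufueffeKSuu=>ufueufueffeeSuu=>ufueufueffeefuu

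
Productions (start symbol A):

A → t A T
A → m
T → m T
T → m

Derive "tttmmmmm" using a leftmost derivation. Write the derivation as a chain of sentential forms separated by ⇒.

A⇒tAT⇒ttATT⇒tttATTT⇒tttmTTT⇒tttmmTT⇒tttmmmT⇒tttmmmmT⇒tttmmmmm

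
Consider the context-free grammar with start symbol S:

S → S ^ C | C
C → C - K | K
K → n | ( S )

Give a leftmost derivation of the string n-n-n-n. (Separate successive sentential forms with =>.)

S => C   [S → C]
C => C-K   [C → C - K]
C-K => C-K-K   [C → C - K]
C-K-K => C-K-K-K   [C → C - K]
C-K-K-K => K-K-K-K   [C → K]
K-K-K-K => n-K-K-K   [K → n]
n-K-K-K => n-n-K-K   [K → n]
n-n-K-K => n-n-n-K   [K → n]
n-n-n-K => n-n-n-n   [K → n]

S => C => C-K => C-K-K => C-K-K-K => K-K-K-K => n-K-K-K => n-n-K-K => n-n-n-K => n-n-n-n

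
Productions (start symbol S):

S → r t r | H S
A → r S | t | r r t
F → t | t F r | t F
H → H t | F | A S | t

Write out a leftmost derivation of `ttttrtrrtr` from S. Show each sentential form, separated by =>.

S => HS   [S → H S]
HS => HtS   [H → H t]
HtS => HttS   [H → H t]
HttS => FttS   [H → F]
FttS => tttS   [F → t]
tttS => tttHS   [S → H S]
tttHS => tttASS   [H → A S]
tttASS => ttttSS   [A → t]
ttttSS => ttttrtrS   [S → r t r]
ttttrtrS => ttttrtrrtr   [S → r t r]

S => HS => HtS => HttS => FttS => tttS => tttHS => tttASS => ttttSS => ttttrtrS => ttttrtrrtr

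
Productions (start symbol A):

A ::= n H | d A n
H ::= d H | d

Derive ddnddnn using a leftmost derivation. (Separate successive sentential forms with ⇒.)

A ⇒ dAn ⇒ ddAnn ⇒ ddnHnn ⇒ ddndHnn ⇒ ddnddnn

A ⇒ dAn   [A ::= d A n]
dAn ⇒ ddAnn   [A ::= d A n]
ddAnn ⇒ ddnHnn   [A ::= n H]
ddnHnn ⇒ ddndHnn   [H ::= d H]
ddndHnn ⇒ ddnddnn   [H ::= d]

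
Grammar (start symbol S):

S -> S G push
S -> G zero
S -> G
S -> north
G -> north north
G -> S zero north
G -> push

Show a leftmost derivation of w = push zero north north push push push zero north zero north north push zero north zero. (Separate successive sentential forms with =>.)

S => G zero => S zero north zero => S G push zero north zero => G zero G push zero north zero => S zero north zero G push zero north zero => S G push zero north zero G push zero north zero => S G push G push zero north zero G push zero north zero => G zero G push G push zero north zero G push zero north zero => push zero G push G push zero north zero G push zero north zero => push zero north north push G push zero north zero G push zero north zero => push zero north north push push push zero north zero G push zero north zero => push zero north north push push push zero north zero north north push zero north zero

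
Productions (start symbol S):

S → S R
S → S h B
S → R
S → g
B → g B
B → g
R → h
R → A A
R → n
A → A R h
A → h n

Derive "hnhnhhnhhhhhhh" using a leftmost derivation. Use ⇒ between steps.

S ⇒ R   [S → R]
R ⇒ AA   [R → A A]
AA ⇒ hnA   [A → h n]
hnA ⇒ hnARh   [A → A R h]
hnARh ⇒ hnARhRh   [A → A R h]
hnARhRh ⇒ hnARhRhRh   [A → A R h]
hnARhRhRh ⇒ hnARhRhRhRh   [A → A R h]
hnARhRhRhRh ⇒ hnARhRhRhRhRh   [A → A R h]
hnARhRhRhRhRh ⇒ hnhnRhRhRhRhRh   [A → h n]
hnhnRhRhRhRhRh ⇒ hnhnhhRhRhRhRh   [R → h]
hnhnhhRhRhRhRh ⇒ hnhnhhnhRhRhRh   [R → n]
hnhnhhnhRhRhRh ⇒ hnhnhhnhhhRhRh   [R → h]
hnhnhhnhhhRhRh ⇒ hnhnhhnhhhhhRh   [R → h]
hnhnhhnhhhhhRh ⇒ hnhnhhnhhhhhhh   [R → h]

S⇒R⇒AA⇒hnA⇒hnARh⇒hnARhRh⇒hnARhRhRh⇒hnARhRhRhRh⇒hnARhRhRhRhRh⇒hnhnRhRhRhRhRh⇒hnhnhhRhRhRhRh⇒hnhnhhnhRhRhRh⇒hnhnhhnhhhRhRh⇒hnhnhhnhhhhhRh⇒hnhnhhnhhhhhhh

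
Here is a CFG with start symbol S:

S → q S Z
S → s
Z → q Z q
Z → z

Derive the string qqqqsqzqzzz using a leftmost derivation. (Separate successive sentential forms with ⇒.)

S ⇒ qSZ   [S → q S Z]
qSZ ⇒ qqSZZ   [S → q S Z]
qqSZZ ⇒ qqqSZZZ   [S → q S Z]
qqqSZZZ ⇒ qqqqSZZZZ   [S → q S Z]
qqqqSZZZZ ⇒ qqqqsZZZZ   [S → s]
qqqqsZZZZ ⇒ qqqqsqZqZZZ   [Z → q Z q]
qqqqsqZqZZZ ⇒ qqqqsqzqZZZ   [Z → z]
qqqqsqzqZZZ ⇒ qqqqsqzqzZZ   [Z → z]
qqqqsqzqzZZ ⇒ qqqqsqzqzzZ   [Z → z]
qqqqsqzqzzZ ⇒ qqqqsqzqzzz   [Z → z]

S ⇒ qSZ ⇒ qqSZZ ⇒ qqqSZZZ ⇒ qqqqSZZZZ ⇒ qqqqsZZZZ ⇒ qqqqsqZqZZZ ⇒ qqqqsqzqZZZ ⇒ qqqqsqzqzZZ ⇒ qqqqsqzqzzZ ⇒ qqqqsqzqzzz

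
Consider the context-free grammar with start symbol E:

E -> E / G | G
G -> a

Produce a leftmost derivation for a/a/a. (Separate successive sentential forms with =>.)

E => E/G   [E -> E / G]
E/G => E/G/G   [E -> E / G]
E/G/G => G/G/G   [E -> G]
G/G/G => a/G/G   [G -> a]
a/G/G => a/a/G   [G -> a]
a/a/G => a/a/a   [G -> a]

E => E/G => E/G/G => G/G/G => a/G/G => a/a/G => a/a/a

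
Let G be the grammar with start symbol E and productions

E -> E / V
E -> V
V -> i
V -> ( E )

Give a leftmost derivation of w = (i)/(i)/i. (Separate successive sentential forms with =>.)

E => E/V   [E -> E / V]
E/V => E/V/V   [E -> E / V]
E/V/V => V/V/V   [E -> V]
V/V/V => (E)/V/V   [V -> ( E )]
(E)/V/V => (V)/V/V   [E -> V]
(V)/V/V => (i)/V/V   [V -> i]
(i)/V/V => (i)/(E)/V   [V -> ( E )]
(i)/(E)/V => (i)/(V)/V   [E -> V]
(i)/(V)/V => (i)/(i)/V   [V -> i]
(i)/(i)/V => (i)/(i)/i   [V -> i]

E=>E/V=>E/V/V=>V/V/V=>(E)/V/V=>(V)/V/V=>(i)/V/V=>(i)/(E)/V=>(i)/(V)/V=>(i)/(i)/V=>(i)/(i)/i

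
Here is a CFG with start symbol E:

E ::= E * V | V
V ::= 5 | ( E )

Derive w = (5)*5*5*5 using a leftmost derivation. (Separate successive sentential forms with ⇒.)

E⇒E*V⇒E*V*V⇒E*V*V*V⇒V*V*V*V⇒(E)*V*V*V⇒(V)*V*V*V⇒(5)*V*V*V⇒(5)*5*V*V⇒(5)*5*5*V⇒(5)*5*5*5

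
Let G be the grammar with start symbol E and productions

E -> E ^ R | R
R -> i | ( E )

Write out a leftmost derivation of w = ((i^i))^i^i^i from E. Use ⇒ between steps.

E ⇒ E^R   [E -> E ^ R]
E^R ⇒ E^R^R   [E -> E ^ R]
E^R^R ⇒ E^R^R^R   [E -> E ^ R]
E^R^R^R ⇒ R^R^R^R   [E -> R]
R^R^R^R ⇒ (E)^R^R^R   [R -> ( E )]
(E)^R^R^R ⇒ (R)^R^R^R   [E -> R]
(R)^R^R^R ⇒ ((E))^R^R^R   [R -> ( E )]
((E))^R^R^R ⇒ ((E^R))^R^R^R   [E -> E ^ R]
((E^R))^R^R^R ⇒ ((R^R))^R^R^R   [E -> R]
((R^R))^R^R^R ⇒ ((i^R))^R^R^R   [R -> i]
((i^R))^R^R^R ⇒ ((i^i))^R^R^R   [R -> i]
((i^i))^R^R^R ⇒ ((i^i))^i^R^R   [R -> i]
((i^i))^i^R^R ⇒ ((i^i))^i^i^R   [R -> i]
((i^i))^i^i^R ⇒ ((i^i))^i^i^i   [R -> i]

E⇒E^R⇒E^R^R⇒E^R^R^R⇒R^R^R^R⇒(E)^R^R^R⇒(R)^R^R^R⇒((E))^R^R^R⇒((E^R))^R^R^R⇒((R^R))^R^R^R⇒((i^R))^R^R^R⇒((i^i))^R^R^R⇒((i^i))^i^R^R⇒((i^i))^i^i^R⇒((i^i))^i^i^i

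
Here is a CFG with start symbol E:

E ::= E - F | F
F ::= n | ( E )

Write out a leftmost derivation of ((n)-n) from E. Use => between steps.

E => F   [E ::= F]
F => (E)   [F ::= ( E )]
(E) => (E-F)   [E ::= E - F]
(E-F) => (F-F)   [E ::= F]
(F-F) => ((E)-F)   [F ::= ( E )]
((E)-F) => ((F)-F)   [E ::= F]
((F)-F) => ((n)-F)   [F ::= n]
((n)-F) => ((n)-n)   [F ::= n]

E=>F=>(E)=>(E-F)=>(F-F)=>((E)-F)=>((F)-F)=>((n)-F)=>((n)-n)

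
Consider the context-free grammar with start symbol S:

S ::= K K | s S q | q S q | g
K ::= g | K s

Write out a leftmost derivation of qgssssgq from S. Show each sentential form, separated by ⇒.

S ⇒ qSq ⇒ qKKq ⇒ qKsKq ⇒ qKssKq ⇒ qKsssKq ⇒ qKssssKq ⇒ qgssssKq ⇒ qgssssgq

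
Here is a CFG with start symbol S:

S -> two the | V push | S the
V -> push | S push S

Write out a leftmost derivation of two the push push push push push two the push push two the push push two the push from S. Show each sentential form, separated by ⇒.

S ⇒ V push ⇒ S push S push ⇒ V push push S push ⇒ S push S push push S push ⇒ V push push S push push S push ⇒ S push S push push S push push S push ⇒ V push push S push push S push push S push ⇒ S push S push push S push push S push push S push ⇒ two the push S push push S push push S push push S push ⇒ two the push V push push push S push push S push push S push ⇒ two the push push push push push S push push S push push S push ⇒ two the push push push push push two the push push S push push S push ⇒ two the push push push push push two the push push two the push push S push ⇒ two the push push push push push two the push push two the push push two the push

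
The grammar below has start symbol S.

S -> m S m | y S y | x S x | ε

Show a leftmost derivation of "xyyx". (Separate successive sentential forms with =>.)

S => xSx   [S -> x S x]
xSx => xySyx   [S -> y S y]
xySyx => xyyx   [S -> ε]

S => xSx => xySyx => xyyx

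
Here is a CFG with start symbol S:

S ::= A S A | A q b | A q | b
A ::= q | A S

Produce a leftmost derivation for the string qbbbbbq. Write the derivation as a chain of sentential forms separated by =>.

S => ASA => ASSA => ASSSA => ASSSSA => ASSSSSA => qSSSSSA => qbSSSSA => qbbSSSA => qbbbSSA => qbbbbSA => qbbbbbA => qbbbbbq

S => ASA   [S ::= A S A]
ASA => ASSA   [A ::= A S]
ASSA => ASSSA   [A ::= A S]
ASSSA => ASSSSA   [A ::= A S]
ASSSSA => ASSSSSA   [A ::= A S]
ASSSSSA => qSSSSSA   [A ::= q]
qSSSSSA => qbSSSSA   [S ::= b]
qbSSSSA => qbbSSSA   [S ::= b]
qbbSSSA => qbbbSSA   [S ::= b]
qbbbSSA => qbbbbSA   [S ::= b]
qbbbbSA => qbbbbbA   [S ::= b]
qbbbbbA => qbbbbbq   [A ::= q]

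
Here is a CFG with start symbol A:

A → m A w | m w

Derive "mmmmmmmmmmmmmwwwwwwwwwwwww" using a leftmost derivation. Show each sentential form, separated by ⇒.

A⇒mAw⇒mmAww⇒mmmAwww⇒mmmmAwwww⇒mmmmmAwwwww⇒mmmmmmAwwwwww⇒mmmmmmmAwwwwwww⇒mmmmmmmmAwwwwwwww⇒mmmmmmmmmAwwwwwwwww⇒mmmmmmmmmmAwwwwwwwwww⇒mmmmmmmmmmmAwwwwwwwwwww⇒mmmmmmmmmmmmAwwwwwwwwwwww⇒mmmmmmmmmmmmmwwwwwwwwwwwww

A ⇒ mAw   [A → m A w]
mAw ⇒ mmAww   [A → m A w]
mmAww ⇒ mmmAwww   [A → m A w]
mmmAwww ⇒ mmmmAwwww   [A → m A w]
mmmmAwwww ⇒ mmmmmAwwwww   [A → m A w]
mmmmmAwwwww ⇒ mmmmmmAwwwwww   [A → m A w]
mmmmmmAwwwwww ⇒ mmmmmmmAwwwwwww   [A → m A w]
mmmmmmmAwwwwwww ⇒ mmmmmmmmAwwwwwwww   [A → m A w]
mmmmmmmmAwwwwwwww ⇒ mmmmmmmmmAwwwwwwwww   [A → m A w]
mmmmmmmmmAwwwwwwwww ⇒ mmmmmmmmmmAwwwwwwwwww   [A → m A w]
mmmmmmmmmmAwwwwwwwwww ⇒ mmmmmmmmmmmAwwwwwwwwwww   [A → m A w]
mmmmmmmmmmmAwwwwwwwwwww ⇒ mmmmmmmmmmmmAwwwwwwwwwwww   [A → m A w]
mmmmmmmmmmmmAwwwwwwwwwwww ⇒ mmmmmmmmmmmmmwwwwwwwwwwwww   [A → m w]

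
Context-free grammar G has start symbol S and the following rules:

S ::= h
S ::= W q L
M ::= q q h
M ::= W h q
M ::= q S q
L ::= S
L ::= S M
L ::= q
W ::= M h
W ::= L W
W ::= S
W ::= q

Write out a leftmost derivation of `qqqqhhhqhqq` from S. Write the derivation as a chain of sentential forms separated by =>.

S => WqL => qqL => qqS => qqWqL => qqMhqL => qqWhqhqL => qqMhhqhqL => qqqqhhhqhqL => qqqqhhhqhqq

S => WqL   [S ::= W q L]
WqL => qqL   [W ::= q]
qqL => qqS   [L ::= S]
qqS => qqWqL   [S ::= W q L]
qqWqL => qqMhqL   [W ::= M h]
qqMhqL => qqWhqhqL   [M ::= W h q]
qqWhqhqL => qqMhhqhqL   [W ::= M h]
qqMhhqhqL => qqqqhhhqhqL   [M ::= q q h]
qqqqhhhqhqL => qqqqhhhqhqq   [L ::= q]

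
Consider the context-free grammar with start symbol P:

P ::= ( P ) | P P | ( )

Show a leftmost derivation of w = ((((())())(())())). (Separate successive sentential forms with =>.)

P => (P) => ((P)) => ((PP)) => ((PPP)) => (((P)PP)) => (((PP)PP)) => ((((P)P)PP)) => ((((())P)PP)) => ((((())())PP)) => ((((())())(P)P)) => ((((())())(())P)) => ((((())())(())()))

P => (P)   [P ::= ( P )]
(P) => ((P))   [P ::= ( P )]
((P)) => ((PP))   [P ::= P P]
((PP)) => ((PPP))   [P ::= P P]
((PPP)) => (((P)PP))   [P ::= ( P )]
(((P)PP)) => (((PP)PP))   [P ::= P P]
(((PP)PP)) => ((((P)P)PP))   [P ::= ( P )]
((((P)P)PP)) => ((((())P)PP))   [P ::= ( )]
((((())P)PP)) => ((((())())PP))   [P ::= ( )]
((((())())PP)) => ((((())())(P)P))   [P ::= ( P )]
((((())())(P)P)) => ((((())())(())P))   [P ::= ( )]
((((())())(())P)) => ((((())())(())()))   [P ::= ( )]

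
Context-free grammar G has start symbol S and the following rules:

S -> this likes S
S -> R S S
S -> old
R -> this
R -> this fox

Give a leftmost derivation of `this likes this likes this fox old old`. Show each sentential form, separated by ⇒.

S ⇒ this likes S   [S -> this likes S]
this likes S ⇒ this likes this likes S   [S -> this likes S]
this likes this likes S ⇒ this likes this likes R S S   [S -> R S S]
this likes this likes R S S ⇒ this likes this likes this fox S S   [R -> this fox]
this likes this likes this fox S S ⇒ this likes this likes this fox old S   [S -> old]
this likes this likes this fox old S ⇒ this likes this likes this fox old old   [S -> old]

S ⇒ this likes S ⇒ this likes this likes S ⇒ this likes this likes R S S ⇒ this likes this likes this fox S S ⇒ this likes this likes this fox old S ⇒ this likes this likes this fox old old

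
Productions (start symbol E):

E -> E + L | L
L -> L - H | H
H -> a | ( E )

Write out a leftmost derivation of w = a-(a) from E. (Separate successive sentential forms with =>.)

E => L   [E -> L]
L => L-H   [L -> L - H]
L-H => H-H   [L -> H]
H-H => a-H   [H -> a]
a-H => a-(E)   [H -> ( E )]
a-(E) => a-(L)   [E -> L]
a-(L) => a-(H)   [L -> H]
a-(H) => a-(a)   [H -> a]

E=>L=>L-H=>H-H=>a-H=>a-(E)=>a-(L)=>a-(H)=>a-(a)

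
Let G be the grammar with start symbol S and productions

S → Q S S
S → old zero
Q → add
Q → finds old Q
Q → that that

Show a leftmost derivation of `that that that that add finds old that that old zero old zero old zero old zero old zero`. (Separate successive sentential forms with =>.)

S => Q S S => that that S S => that that Q S S S => that that that that S S S => that that that that Q S S S S => that that that that add S S S S => that that that that add Q S S S S S => that that that that add finds old Q S S S S S => that that that that add finds old that that S S S S S => that that that that add finds old that that old zero S S S S => that that that that add finds old that that old zero old zero S S S => that that that that add finds old that that old zero old zero old zero S S => that that that that add finds old that that old zero old zero old zero old zero S => that that that that add finds old that that old zero old zero old zero old zero old zero

S => Q S S   [S → Q S S]
Q S S => that that S S   [Q → that that]
that that S S => that that Q S S S   [S → Q S S]
that that Q S S S => that that that that S S S   [Q → that that]
that that that that S S S => that that that that Q S S S S   [S → Q S S]
that that that that Q S S S S => that that that that add S S S S   [Q → add]
that that that that add S S S S => that that that that add Q S S S S S   [S → Q S S]
that that that that add Q S S S S S => that that that that add finds old Q S S S S S   [Q → finds old Q]
that that that that add finds old Q S S S S S => that that that that add finds old that that S S S S S   [Q → that that]
that that that that add finds old that that S S S S S => that that that that add finds old that that old zero S S S S   [S → old zero]
that that that that add finds old that that old zero S S S S => that that that that add finds old that that old zero old zero S S S   [S → old zero]
that that that that add finds old that that old zero old zero S S S => that that that that add finds old that that old zero old zero old zero S S   [S → old zero]
that that that that add finds old that that old zero old zero old zero S S => that that that that add finds old that that old zero old zero old zero old zero S   [S → old zero]
that that that that add finds old that that old zero old zero old zero old zero S => that that that that add finds old that that old zero old zero old zero old zero old zero   [S → old zero]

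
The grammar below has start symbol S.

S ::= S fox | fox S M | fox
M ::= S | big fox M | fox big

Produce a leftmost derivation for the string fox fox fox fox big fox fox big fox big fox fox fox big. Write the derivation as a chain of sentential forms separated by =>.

S => fox S M   [S ::= fox S M]
fox S M => fox S fox M   [S ::= S fox]
fox S fox M => fox S fox fox M   [S ::= S fox]
fox S fox fox M => fox fox S M fox fox M   [S ::= fox S M]
fox fox S M fox fox M => fox fox fox S M M fox fox M   [S ::= fox S M]
fox fox fox S M M fox fox M => fox fox fox fox M M fox fox M   [S ::= fox]
fox fox fox fox M M fox fox M => fox fox fox fox big fox M M fox fox M   [M ::= big fox M]
fox fox fox fox big fox M M fox fox M => fox fox fox fox big fox fox big M fox fox M   [M ::= fox big]
fox fox fox fox big fox fox big M fox fox M => fox fox fox fox big fox fox big fox big fox fox M   [M ::= fox big]
fox fox fox fox big fox fox big fox big fox fox M => fox fox fox fox big fox fox big fox big fox fox fox big   [M ::= fox big]

S => fox S M => fox S fox M => fox S fox fox M => fox fox S M fox fox M => fox fox fox S M M fox fox M => fox fox fox fox M M fox fox M => fox fox fox fox big fox M M fox fox M => fox fox fox fox big fox fox big M fox fox M => fox fox fox fox big fox fox big fox big fox fox M => fox fox fox fox big fox fox big fox big fox fox fox big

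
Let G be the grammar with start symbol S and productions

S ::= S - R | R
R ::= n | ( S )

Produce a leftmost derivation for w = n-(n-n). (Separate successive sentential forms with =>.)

S => S-R   [S ::= S - R]
S-R => R-R   [S ::= R]
R-R => n-R   [R ::= n]
n-R => n-(S)   [R ::= ( S )]
n-(S) => n-(S-R)   [S ::= S - R]
n-(S-R) => n-(R-R)   [S ::= R]
n-(R-R) => n-(n-R)   [R ::= n]
n-(n-R) => n-(n-n)   [R ::= n]

S => S-R => R-R => n-R => n-(S) => n-(S-R) => n-(R-R) => n-(n-R) => n-(n-n)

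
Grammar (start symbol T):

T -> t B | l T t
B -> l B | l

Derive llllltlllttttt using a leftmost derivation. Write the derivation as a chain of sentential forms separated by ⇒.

T ⇒ lTt ⇒ llTtt ⇒ lllTttt ⇒ llllTtttt ⇒ lllllTttttt ⇒ llllltBttttt ⇒ llllltlBttttt ⇒ llllltllBttttt ⇒ llllltlllttttt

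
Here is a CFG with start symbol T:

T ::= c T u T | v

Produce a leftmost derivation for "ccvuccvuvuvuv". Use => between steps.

T=>cTuT=>ccTuTuT=>ccvuTuT=>ccvucTuTuT=>ccvuccTuTuTuT=>ccvuccvuTuTuT=>ccvuccvuvuTuT=>ccvuccvuvuvuT=>ccvuccvuvuvuv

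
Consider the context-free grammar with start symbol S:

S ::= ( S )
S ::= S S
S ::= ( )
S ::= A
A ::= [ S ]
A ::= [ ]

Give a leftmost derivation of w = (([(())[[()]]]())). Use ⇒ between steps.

S ⇒ (S) ⇒ ((S)) ⇒ ((SS)) ⇒ ((AS)) ⇒ (([S]S)) ⇒ (([SS]S)) ⇒ (([(S)S]S)) ⇒ (([(())S]S)) ⇒ (([(())A]S)) ⇒ (([(())[S]]S)) ⇒ (([(())[A]]S)) ⇒ (([(())[[S]]]S)) ⇒ (([(())[[()]]]S)) ⇒ (([(())[[()]]]()))

S ⇒ (S)   [S ::= ( S )]
(S) ⇒ ((S))   [S ::= ( S )]
((S)) ⇒ ((SS))   [S ::= S S]
((SS)) ⇒ ((AS))   [S ::= A]
((AS)) ⇒ (([S]S))   [A ::= [ S ]]
(([S]S)) ⇒ (([SS]S))   [S ::= S S]
(([SS]S)) ⇒ (([(S)S]S))   [S ::= ( S )]
(([(S)S]S)) ⇒ (([(())S]S))   [S ::= ( )]
(([(())S]S)) ⇒ (([(())A]S))   [S ::= A]
(([(())A]S)) ⇒ (([(())[S]]S))   [A ::= [ S ]]
(([(())[S]]S)) ⇒ (([(())[A]]S))   [S ::= A]
(([(())[A]]S)) ⇒ (([(())[[S]]]S))   [A ::= [ S ]]
(([(())[[S]]]S)) ⇒ (([(())[[()]]]S))   [S ::= ( )]
(([(())[[()]]]S)) ⇒ (([(())[[()]]]()))   [S ::= ( )]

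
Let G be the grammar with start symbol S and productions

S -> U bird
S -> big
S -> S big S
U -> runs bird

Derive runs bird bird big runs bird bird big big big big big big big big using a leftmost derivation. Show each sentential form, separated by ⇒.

S ⇒ S big S ⇒ S big S big S ⇒ U bird big S big S ⇒ runs bird bird big S big S ⇒ runs bird bird big U bird big S ⇒ runs bird bird big runs bird bird big S ⇒ runs bird bird big runs bird bird big S big S ⇒ runs bird bird big runs bird bird big S big S big S ⇒ runs bird bird big runs bird bird big S big S big S big S ⇒ runs bird bird big runs bird bird big big big S big S big S ⇒ runs bird bird big runs bird bird big big big big big S big S ⇒ runs bird bird big runs bird bird big big big big big big big S ⇒ runs bird bird big runs bird bird big big big big big big big big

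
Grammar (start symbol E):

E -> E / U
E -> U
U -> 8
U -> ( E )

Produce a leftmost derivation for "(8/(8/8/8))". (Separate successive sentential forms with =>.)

E => U => (E) => (E/U) => (U/U) => (8/U) => (8/(E)) => (8/(E/U)) => (8/(E/U/U)) => (8/(U/U/U)) => (8/(8/U/U)) => (8/(8/8/U)) => (8/(8/8/8))

E => U   [E -> U]
U => (E)   [U -> ( E )]
(E) => (E/U)   [E -> E / U]
(E/U) => (U/U)   [E -> U]
(U/U) => (8/U)   [U -> 8]
(8/U) => (8/(E))   [U -> ( E )]
(8/(E)) => (8/(E/U))   [E -> E / U]
(8/(E/U)) => (8/(E/U/U))   [E -> E / U]
(8/(E/U/U)) => (8/(U/U/U))   [E -> U]
(8/(U/U/U)) => (8/(8/U/U))   [U -> 8]
(8/(8/U/U)) => (8/(8/8/U))   [U -> 8]
(8/(8/8/U)) => (8/(8/8/8))   [U -> 8]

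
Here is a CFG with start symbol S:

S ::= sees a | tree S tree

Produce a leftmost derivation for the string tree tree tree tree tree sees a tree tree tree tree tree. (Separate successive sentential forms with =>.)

S => tree S tree => tree tree S tree tree => tree tree tree S tree tree tree => tree tree tree tree S tree tree tree tree => tree tree tree tree tree S tree tree tree tree tree => tree tree tree tree tree sees a tree tree tree tree tree

S => tree S tree   [S ::= tree S tree]
tree S tree => tree tree S tree tree   [S ::= tree S tree]
tree tree S tree tree => tree tree tree S tree tree tree   [S ::= tree S tree]
tree tree tree S tree tree tree => tree tree tree tree S tree tree tree tree   [S ::= tree S tree]
tree tree tree tree S tree tree tree tree => tree tree tree tree tree S tree tree tree tree tree   [S ::= tree S tree]
tree tree tree tree tree S tree tree tree tree tree => tree tree tree tree tree sees a tree tree tree tree tree   [S ::= sees a]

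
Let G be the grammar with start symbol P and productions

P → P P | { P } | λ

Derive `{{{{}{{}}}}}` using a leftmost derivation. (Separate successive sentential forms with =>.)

P => {P}   [P → { P }]
{P} => {{P}}   [P → { P }]
{{P}} => {{{P}}}   [P → { P }]
{{{P}}} => {{{PP}}}   [P → P P]
{{{PP}}} => {{{{P}P}}}   [P → { P }]
{{{{P}P}}} => {{{{}P}}}   [P → λ]
{{{{}P}}} => {{{{}{P}}}}   [P → { P }]
{{{{}{P}}}} => {{{{}{{P}}}}}   [P → { P }]
{{{{}{{P}}}}} => {{{{}{{}}}}}   [P → λ]

P=>{P}=>{{P}}=>{{{P}}}=>{{{PP}}}=>{{{{P}P}}}=>{{{{}P}}}=>{{{{}{P}}}}=>{{{{}{{P}}}}}=>{{{{}{{}}}}}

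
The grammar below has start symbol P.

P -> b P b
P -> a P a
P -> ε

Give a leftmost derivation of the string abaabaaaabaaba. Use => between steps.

P => aPa => abPba => abaPaba => abaaPaaba => abaabPbaaba => abaabaPabaaba => abaabaaPaabaaba => abaabaaaabaaba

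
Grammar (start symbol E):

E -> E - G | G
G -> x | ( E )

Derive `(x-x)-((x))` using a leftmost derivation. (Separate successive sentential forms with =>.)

E => E-G => G-G => (E)-G => (E-G)-G => (G-G)-G => (x-G)-G => (x-x)-G => (x-x)-(E) => (x-x)-(G) => (x-x)-((E)) => (x-x)-((G)) => (x-x)-((x))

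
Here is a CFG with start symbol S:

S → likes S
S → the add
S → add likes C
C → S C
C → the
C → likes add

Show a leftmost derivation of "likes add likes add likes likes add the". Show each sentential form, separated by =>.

S => likes S => likes add likes C => likes add likes S C => likes add likes add likes C C => likes add likes add likes likes add C => likes add likes add likes likes add the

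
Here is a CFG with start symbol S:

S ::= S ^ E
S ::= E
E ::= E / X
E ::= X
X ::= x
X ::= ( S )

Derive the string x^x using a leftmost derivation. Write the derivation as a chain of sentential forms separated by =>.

S => S^E   [S ::= S ^ E]
S^E => E^E   [S ::= E]
E^E => X^E   [E ::= X]
X^E => x^E   [X ::= x]
x^E => x^X   [E ::= X]
x^X => x^x   [X ::= x]

S=>S^E=>E^E=>X^E=>x^E=>x^X=>x^x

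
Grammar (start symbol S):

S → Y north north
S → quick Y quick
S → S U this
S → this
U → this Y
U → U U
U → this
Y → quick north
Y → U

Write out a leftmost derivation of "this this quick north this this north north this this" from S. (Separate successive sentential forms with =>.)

S => S U this => Y north north U this => U north north U this => this Y north north U this => this U north north U this => this U U north north U this => this U U U north north U this => this this Y U U north north U this => this this quick north U U north north U this => this this quick north this U north north U this => this this quick north this this north north U this => this this quick north this this north north this this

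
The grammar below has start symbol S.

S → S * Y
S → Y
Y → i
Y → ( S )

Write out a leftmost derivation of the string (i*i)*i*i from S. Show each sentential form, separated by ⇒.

S ⇒ S*Y ⇒ S*Y*Y ⇒ Y*Y*Y ⇒ (S)*Y*Y ⇒ (S*Y)*Y*Y ⇒ (Y*Y)*Y*Y ⇒ (i*Y)*Y*Y ⇒ (i*i)*Y*Y ⇒ (i*i)*i*Y ⇒ (i*i)*i*i

S ⇒ S*Y   [S → S * Y]
S*Y ⇒ S*Y*Y   [S → S * Y]
S*Y*Y ⇒ Y*Y*Y   [S → Y]
Y*Y*Y ⇒ (S)*Y*Y   [Y → ( S )]
(S)*Y*Y ⇒ (S*Y)*Y*Y   [S → S * Y]
(S*Y)*Y*Y ⇒ (Y*Y)*Y*Y   [S → Y]
(Y*Y)*Y*Y ⇒ (i*Y)*Y*Y   [Y → i]
(i*Y)*Y*Y ⇒ (i*i)*Y*Y   [Y → i]
(i*i)*Y*Y ⇒ (i*i)*i*Y   [Y → i]
(i*i)*i*Y ⇒ (i*i)*i*i   [Y → i]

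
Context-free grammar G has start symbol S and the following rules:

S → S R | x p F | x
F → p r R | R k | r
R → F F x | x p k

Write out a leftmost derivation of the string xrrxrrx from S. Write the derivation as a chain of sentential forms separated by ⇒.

S ⇒ SR ⇒ SRR ⇒ xRR ⇒ xFFxR ⇒ xrFxR ⇒ xrrxR ⇒ xrrxFFx ⇒ xrrxrFx ⇒ xrrxrrx

S ⇒ SR   [S → S R]
SR ⇒ SRR   [S → S R]
SRR ⇒ xRR   [S → x]
xRR ⇒ xFFxR   [R → F F x]
xFFxR ⇒ xrFxR   [F → r]
xrFxR ⇒ xrrxR   [F → r]
xrrxR ⇒ xrrxFFx   [R → F F x]
xrrxFFx ⇒ xrrxrFx   [F → r]
xrrxrFx ⇒ xrrxrrx   [F → r]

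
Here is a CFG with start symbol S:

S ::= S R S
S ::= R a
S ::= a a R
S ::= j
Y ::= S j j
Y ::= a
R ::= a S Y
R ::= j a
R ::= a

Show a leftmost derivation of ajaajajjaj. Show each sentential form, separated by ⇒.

S ⇒ SRS ⇒ SRSRS ⇒ RaRSRS ⇒ aSYaRSRS ⇒ ajYaRSRS ⇒ ajaaRSRS ⇒ ajaajaSRS ⇒ ajaajajRS ⇒ ajaajajjaS ⇒ ajaajajjaj

S ⇒ SRS   [S ::= S R S]
SRS ⇒ SRSRS   [S ::= S R S]
SRSRS ⇒ RaRSRS   [S ::= R a]
RaRSRS ⇒ aSYaRSRS   [R ::= a S Y]
aSYaRSRS ⇒ ajYaRSRS   [S ::= j]
ajYaRSRS ⇒ ajaaRSRS   [Y ::= a]
ajaaRSRS ⇒ ajaajaSRS   [R ::= j a]
ajaajaSRS ⇒ ajaajajRS   [S ::= j]
ajaajajRS ⇒ ajaajajjaS   [R ::= j a]
ajaajajjaS ⇒ ajaajajjaj   [S ::= j]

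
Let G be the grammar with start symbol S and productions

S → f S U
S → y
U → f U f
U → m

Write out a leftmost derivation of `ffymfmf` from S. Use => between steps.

S => fSU => ffSUU => ffyUU => ffymU => ffymfUf => ffymfmf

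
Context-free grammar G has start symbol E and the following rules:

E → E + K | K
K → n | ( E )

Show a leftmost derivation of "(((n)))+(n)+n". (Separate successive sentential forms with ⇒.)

E ⇒ E+K   [E → E + K]
E+K ⇒ E+K+K   [E → E + K]
E+K+K ⇒ K+K+K   [E → K]
K+K+K ⇒ (E)+K+K   [K → ( E )]
(E)+K+K ⇒ (K)+K+K   [E → K]
(K)+K+K ⇒ ((E))+K+K   [K → ( E )]
((E))+K+K ⇒ ((K))+K+K   [E → K]
((K))+K+K ⇒ (((E)))+K+K   [K → ( E )]
(((E)))+K+K ⇒ (((K)))+K+K   [E → K]
(((K)))+K+K ⇒ (((n)))+K+K   [K → n]
(((n)))+K+K ⇒ (((n)))+(E)+K   [K → ( E )]
(((n)))+(E)+K ⇒ (((n)))+(K)+K   [E → K]
(((n)))+(K)+K ⇒ (((n)))+(n)+K   [K → n]
(((n)))+(n)+K ⇒ (((n)))+(n)+n   [K → n]

E ⇒ E+K ⇒ E+K+K ⇒ K+K+K ⇒ (E)+K+K ⇒ (K)+K+K ⇒ ((E))+K+K ⇒ ((K))+K+K ⇒ (((E)))+K+K ⇒ (((K)))+K+K ⇒ (((n)))+K+K ⇒ (((n)))+(E)+K ⇒ (((n)))+(K)+K ⇒ (((n)))+(n)+K ⇒ (((n)))+(n)+n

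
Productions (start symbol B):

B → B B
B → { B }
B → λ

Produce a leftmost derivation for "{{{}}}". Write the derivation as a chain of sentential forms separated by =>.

B => BB   [B → B B]
BB => BBB   [B → B B]
BBB => BBBB   [B → B B]
BBBB => {B}BBB   [B → { B }]
{B}BBB => {BB}BBB   [B → B B]
{BB}BBB => {{B}B}BBB   [B → { B }]
{{B}B}BBB => {{BB}B}BBB   [B → B B]
{{BB}B}BBB => {{{B}B}B}BBB   [B → { B }]
{{{B}B}B}BBB => {{{}B}B}BBB   [B → λ]
{{{}B}B}BBB => {{{}}B}BBB   [B → λ]
{{{}}B}BBB => {{{}}}BBB   [B → λ]
{{{}}}BBB => {{{}}}BB   [B → λ]
{{{}}}BB => {{{}}}B   [B → λ]
{{{}}}B => {{{}}}   [B → λ]

B=>BB=>BBB=>BBBB=>{B}BBB=>{BB}BBB=>{{B}B}BBB=>{{BB}B}BBB=>{{{B}B}B}BBB=>{{{}B}B}BBB=>{{{}}B}BBB=>{{{}}}BBB=>{{{}}}BB=>{{{}}}B=>{{{}}}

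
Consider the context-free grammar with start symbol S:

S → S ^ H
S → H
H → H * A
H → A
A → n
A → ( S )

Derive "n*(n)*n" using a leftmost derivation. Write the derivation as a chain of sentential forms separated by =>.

S=>H=>H*A=>H*A*A=>A*A*A=>n*A*A=>n*(S)*A=>n*(H)*A=>n*(A)*A=>n*(n)*A=>n*(n)*n

S => H   [S → H]
H => H*A   [H → H * A]
H*A => H*A*A   [H → H * A]
H*A*A => A*A*A   [H → A]
A*A*A => n*A*A   [A → n]
n*A*A => n*(S)*A   [A → ( S )]
n*(S)*A => n*(H)*A   [S → H]
n*(H)*A => n*(A)*A   [H → A]
n*(A)*A => n*(n)*A   [A → n]
n*(n)*A => n*(n)*n   [A → n]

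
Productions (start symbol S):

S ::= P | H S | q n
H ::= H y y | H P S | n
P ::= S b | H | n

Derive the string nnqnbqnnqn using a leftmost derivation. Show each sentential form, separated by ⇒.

S ⇒ HS ⇒ HPSS ⇒ nPSS ⇒ nSbSS ⇒ nHSbSS ⇒ nnSbSS ⇒ nnqnbSS ⇒ nnqnbqnS ⇒ nnqnbqnHS ⇒ nnqnbqnnS ⇒ nnqnbqnnqn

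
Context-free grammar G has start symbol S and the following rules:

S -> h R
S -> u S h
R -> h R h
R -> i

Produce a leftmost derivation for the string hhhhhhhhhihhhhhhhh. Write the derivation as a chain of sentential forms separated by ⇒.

S⇒hR⇒hhRh⇒hhhRhh⇒hhhhRhhh⇒hhhhhRhhhh⇒hhhhhhRhhhhh⇒hhhhhhhRhhhhhh⇒hhhhhhhhRhhhhhhh⇒hhhhhhhhhRhhhhhhhh⇒hhhhhhhhhihhhhhhhh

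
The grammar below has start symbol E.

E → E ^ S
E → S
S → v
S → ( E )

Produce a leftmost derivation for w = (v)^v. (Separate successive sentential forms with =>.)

E => E^S   [E → E ^ S]
E^S => S^S   [E → S]
S^S => (E)^S   [S → ( E )]
(E)^S => (S)^S   [E → S]
(S)^S => (v)^S   [S → v]
(v)^S => (v)^v   [S → v]

E => E^S => S^S => (E)^S => (S)^S => (v)^S => (v)^v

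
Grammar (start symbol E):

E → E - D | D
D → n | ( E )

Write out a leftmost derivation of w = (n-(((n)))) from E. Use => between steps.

E => D => (E) => (E-D) => (D-D) => (n-D) => (n-(E)) => (n-(D)) => (n-((E))) => (n-((D))) => (n-(((E)))) => (n-(((D)))) => (n-(((n))))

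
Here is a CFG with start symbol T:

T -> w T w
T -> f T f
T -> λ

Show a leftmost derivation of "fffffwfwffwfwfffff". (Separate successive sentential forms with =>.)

T=>fTf=>ffTff=>fffTfff=>ffffTffff=>fffffTfffff=>fffffwTwfffff=>fffffwfTfwfffff=>fffffwfwTwfwfffff=>fffffwfwfTfwfwfffff=>fffffwfwffwfwfffff

T => fTf   [T -> f T f]
fTf => ffTff   [T -> f T f]
ffTff => fffTfff   [T -> f T f]
fffTfff => ffffTffff   [T -> f T f]
ffffTffff => fffffTfffff   [T -> f T f]
fffffTfffff => fffffwTwfffff   [T -> w T w]
fffffwTwfffff => fffffwfTfwfffff   [T -> f T f]
fffffwfTfwfffff => fffffwfwTwfwfffff   [T -> w T w]
fffffwfwTwfwfffff => fffffwfwfTfwfwfffff   [T -> f T f]
fffffwfwfTfwfwfffff => fffffwfwffwfwfffff   [T -> λ]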